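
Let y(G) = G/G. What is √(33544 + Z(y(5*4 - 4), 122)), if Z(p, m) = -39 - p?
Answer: 4*√2094 ≈ 183.04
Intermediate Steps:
y(G) = 1
√(33544 + Z(y(5*4 - 4), 122)) = √(33544 + (-39 - 1*1)) = √(33544 + (-39 - 1)) = √(33544 - 40) = √33504 = 4*√2094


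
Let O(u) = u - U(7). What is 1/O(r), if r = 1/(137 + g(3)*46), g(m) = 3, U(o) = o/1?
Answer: -275/1924 ≈ -0.14293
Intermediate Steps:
U(o) = o (U(o) = o*1 = o)
r = 1/275 (r = 1/(137 + 3*46) = 1/(137 + 138) = 1/275 ≈ 0.0036364)
O(u) = -7 + u (O(u) = u - 1*7 = u - 7 = -7 + u)
1/O(r) = 1/(-7 + 1/275) = 1/(-1924/275) = -275/1924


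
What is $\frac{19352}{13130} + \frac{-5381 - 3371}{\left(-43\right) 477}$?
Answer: $\frac{255921316}{134654715} \approx 1.9006$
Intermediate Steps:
$\frac{19352}{13130} + \frac{-5381 - 3371}{\left(-43\right) 477} = 19352 \cdot \frac{1}{13130} + \frac{-5381 - 3371}{-20511} = \frac{9676}{6565} - - \frac{8752}{20511} = \frac{9676}{6565} + \frac{8752}{20511} = \frac{255921316}{134654715}$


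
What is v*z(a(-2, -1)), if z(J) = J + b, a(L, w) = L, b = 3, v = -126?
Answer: -126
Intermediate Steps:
z(J) = 3 + J (z(J) = J + 3 = 3 + J)
v*z(a(-2, -1)) = -126*(3 - 2) = -126*1 = -126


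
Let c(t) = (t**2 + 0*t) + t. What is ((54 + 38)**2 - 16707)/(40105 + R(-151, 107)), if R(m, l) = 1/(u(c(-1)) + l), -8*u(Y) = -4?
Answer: -1772245/8622577 ≈ -0.20554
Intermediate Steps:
c(t) = t + t**2 (c(t) = (t**2 + 0) + t = t**2 + t = t + t**2)
u(Y) = 1/2 (u(Y) = -1/8*(-4) = 1/2)
R(m, l) = 1/(1/2 + l)
((54 + 38)**2 - 16707)/(40105 + R(-151, 107)) = ((54 + 38)**2 - 16707)/(40105 + 2/(1 + 2*107)) = (92**2 - 16707)/(40105 + 2/(1 + 214)) = (8464 - 16707)/(40105 + 2/215) = -8243/(40105 + 2*(1/215)) = -8243/(40105 + 2/215) = -8243/8622577/215 = -8243*215/8622577 = -1772245/8622577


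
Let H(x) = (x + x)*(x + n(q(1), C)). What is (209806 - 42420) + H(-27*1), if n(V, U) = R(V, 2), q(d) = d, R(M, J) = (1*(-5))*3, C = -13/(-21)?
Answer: 169654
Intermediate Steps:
C = 13/21 (C = -13*(-1/21) = 13/21 ≈ 0.61905)
R(M, J) = -15 (R(M, J) = -5*3 = -15)
n(V, U) = -15
H(x) = 2*x*(-15 + x) (H(x) = (x + x)*(x - 15) = (2*x)*(-15 + x) = 2*x*(-15 + x))
(209806 - 42420) + H(-27*1) = (209806 - 42420) + 2*(-27*1)*(-15 - 27*1) = 167386 + 2*(-27)*(-15 - 27) = 167386 + 2*(-27)*(-42) = 167386 + 2268 = 169654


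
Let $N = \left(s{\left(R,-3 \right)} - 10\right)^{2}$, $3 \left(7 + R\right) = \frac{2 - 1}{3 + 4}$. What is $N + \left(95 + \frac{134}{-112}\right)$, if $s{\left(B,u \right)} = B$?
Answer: $\frac{1344827}{3528} \approx 381.19$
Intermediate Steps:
$R = - \frac{146}{21}$ ($R = -7 + \frac{\left(2 - 1\right) \frac{1}{3 + 4}}{3} = -7 + \frac{1 \cdot \frac{1}{7}}{3} = -7 + \frac{1}{3} \cdot \frac{1}{7} = -7 + \frac{1}{21} = - \frac{146}{21} \approx -6.9524$)
$N = \frac{126736}{441}$ ($N = \left(- \frac{146}{21} - 10\right)^{2} = \left(- \frac{356}{21}\right)^{2} = \frac{126736}{441} \approx 287.38$)
$N + \left(95 + \frac{134}{-112}\right) = \frac{126736}{441} + \left(95 + \frac{134}{-112}\right) = \frac{126736}{441} + \left(95 + 134 \left(- \frac{1}{112}\right)\right) = \frac{126736}{441} + \left(95 - \frac{67}{56}\right) = \frac{126736}{441} + \frac{5253}{56} = \frac{1344827}{3528}$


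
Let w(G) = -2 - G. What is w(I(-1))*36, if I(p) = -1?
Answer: -36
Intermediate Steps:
w(I(-1))*36 = (-2 - 1*(-1))*36 = (-2 + 1)*36 = -1*36 = -36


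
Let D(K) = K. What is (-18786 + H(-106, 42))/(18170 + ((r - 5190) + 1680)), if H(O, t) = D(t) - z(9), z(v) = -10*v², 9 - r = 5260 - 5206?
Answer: -17934/14615 ≈ -1.2271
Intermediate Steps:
r = -45 (r = 9 - (5260 - 5206) = 9 - 1*54 = 9 - 54 = -45)
H(O, t) = 810 + t (H(O, t) = t - (-10)*9² = t - (-10)*81 = t - 1*(-810) = t + 810 = 810 + t)
(-18786 + H(-106, 42))/(18170 + ((r - 5190) + 1680)) = (-18786 + (810 + 42))/(18170 + ((-45 - 5190) + 1680)) = (-18786 + 852)/(18170 + (-5235 + 1680)) = -17934/(18170 - 3555) = -17934/14615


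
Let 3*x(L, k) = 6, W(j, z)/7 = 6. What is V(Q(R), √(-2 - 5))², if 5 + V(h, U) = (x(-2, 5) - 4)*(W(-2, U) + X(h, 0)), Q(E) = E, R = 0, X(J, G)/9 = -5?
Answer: 1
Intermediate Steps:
X(J, G) = -45 (X(J, G) = 9*(-5) = -45)
W(j, z) = 42 (W(j, z) = 7*6 = 42)
x(L, k) = 2 (x(L, k) = (⅓)*6 = 2)
V(h, U) = 1 (V(h, U) = -5 + (2 - 4)*(42 - 45) = -5 - 2*(-3) = -5 + 6 = 1)
V(Q(R), √(-2 - 5))² = 1² = 1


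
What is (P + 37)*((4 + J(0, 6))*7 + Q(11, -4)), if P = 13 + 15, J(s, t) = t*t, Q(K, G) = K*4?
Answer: 21060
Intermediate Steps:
Q(K, G) = 4*K
J(s, t) = t²
P = 28
(P + 37)*((4 + J(0, 6))*7 + Q(11, -4)) = (28 + 37)*((4 + 6²)*7 + 4*11) = 65*((4 + 36)*7 + 44) = 65*(40*7 + 44) = 65*(280 + 44) = 65*324 = 21060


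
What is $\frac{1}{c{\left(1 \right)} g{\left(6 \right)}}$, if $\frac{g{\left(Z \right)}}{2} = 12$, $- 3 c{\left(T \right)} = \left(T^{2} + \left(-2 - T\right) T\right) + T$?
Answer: $\frac{1}{8} \approx 0.125$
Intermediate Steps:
$c{\left(T \right)} = - \frac{T}{3} - \frac{T^{2}}{3} - \frac{T \left(-2 - T\right)}{3}$ ($c{\left(T \right)} = - \frac{\left(T^{2} + \left(-2 - T\right) T\right) + T}{3} = - \frac{\left(T^{2} + T \left(-2 - T\right)\right) + T}{3} = - \frac{T + T^{2} + T \left(-2 - T\right)}{3} = - \frac{T}{3} - \frac{T^{2}}{3} - \frac{T \left(-2 - T\right)}{3}$)
$g{\left(Z \right)} = 24$ ($g{\left(Z \right)} = 2 \cdot 12 = 24$)
$\frac{1}{c{\left(1 \right)} g{\left(6 \right)}} = \frac{1}{\frac{1}{3} \cdot 1 \cdot 24} = \frac{1}{\frac{1}{3} \cdot 24} = \frac{1}{8}$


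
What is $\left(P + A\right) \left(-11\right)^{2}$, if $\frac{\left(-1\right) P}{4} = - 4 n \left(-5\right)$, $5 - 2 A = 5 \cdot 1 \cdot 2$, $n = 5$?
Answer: $- \frac{97405}{2} \approx -48703.0$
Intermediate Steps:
$A = - \frac{5}{2}$ ($A = \frac{5}{2} - \frac{5 \cdot 1 \cdot 2}{2} = \frac{5}{2} - \frac{5 \cdot 2}{2} = \frac{5}{2} - 5 = - \frac{5}{2} \approx -2.5$)
$P = -400$ ($P = - 4 \left(-4\right) 5 \left(-5\right) = - 4 \left(\left(-20\right) \left(-5\right)\right) = \left(-4\right) 100 = -400$)
$\left(P + A\right) \left(-11\right)^{2} = \left(-400 - \frac{5}{2}\right) \left(-11\right)^{2} = \left(- \frac{805}{2}\right) 121 = - \frac{97405}{2}$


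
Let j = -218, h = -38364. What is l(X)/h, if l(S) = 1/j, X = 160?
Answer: 1/8363352 ≈ 1.1957e-7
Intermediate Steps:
l(S) = -1/218 (l(S) = 1/(-218) = -1/218)
l(X)/h = -1/218/(-38364) = -1/218*(-1/38364) = 1/8363352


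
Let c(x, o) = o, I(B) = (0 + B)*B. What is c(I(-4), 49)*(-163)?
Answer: -7987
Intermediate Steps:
I(B) = B² (I(B) = B*B = B²)
c(I(-4), 49)*(-163) = 49*(-163) = -7987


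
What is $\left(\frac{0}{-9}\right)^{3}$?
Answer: $0$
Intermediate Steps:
$\left(\frac{0}{-9}\right)^{3} = \left(0 \left(- \frac{1}{9}\right)\right)^{3} = 0^{3} = 0$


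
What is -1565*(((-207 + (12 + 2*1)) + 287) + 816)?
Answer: -1424150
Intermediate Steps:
-1565*(((-207 + (12 + 2*1)) + 287) + 816) = -1565*(((-207 + (12 + 2)) + 287) + 816) = -1565*(((-207 + 14) + 287) + 816) = -1565*((-193 + 287) + 816) = -1565*(94 + 816) = -1565*910 = -1424150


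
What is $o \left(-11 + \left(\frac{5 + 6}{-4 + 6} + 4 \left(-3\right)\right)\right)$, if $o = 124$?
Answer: $-2170$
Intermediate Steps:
$o \left(-11 + \left(\frac{5 + 6}{-4 + 6} + 4 \left(-3\right)\right)\right) = 124 \left(-11 + \left(\frac{5 + 6}{-4 + 6} + 4 \left(-3\right)\right)\right) = 124 \left(-11 - \left(12 - \frac{11}{2}\right)\right) = 124 \left(-11 + \left(11 \cdot \frac{1}{2} - 12\right)\right) = 124 \left(-11 + \left(\frac{11}{2} - 12\right)\right) = 124 \left(-11 - \frac{13}{2}\right) = 124 \left(- \frac{35}{2}\right) = -2170$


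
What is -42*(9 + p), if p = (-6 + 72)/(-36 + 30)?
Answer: 84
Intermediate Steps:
p = -11 (p = 66/(-6) = 66*(-⅙) = -11)
-42*(9 + p) = -42*(9 - 11) = -42*(-2) = 84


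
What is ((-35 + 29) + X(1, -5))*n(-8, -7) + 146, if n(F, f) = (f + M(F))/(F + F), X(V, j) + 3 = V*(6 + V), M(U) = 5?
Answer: 583/4 ≈ 145.75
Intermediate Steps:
X(V, j) = -3 + V*(6 + V)
n(F, f) = (5 + f)/(2*F) (n(F, f) = (f + 5)/(F + F) = (5 + f)/((2*F)) = (5 + f)*(1/(2*F)) = (5 + f)/(2*F))
((-35 + 29) + X(1, -5))*n(-8, -7) + 146 = ((-35 + 29) + (-3 + 1**2 + 6*1))*((1/2)*(5 - 7)/(-8)) + 146 = (-6 + (-3 + 1 + 6))*((1/2)*(-1/8)*(-2)) + 146 = (-6 + 4)*(1/8) + 146 = -2*1/8 + 146 = -1/4 + 146 = 583/4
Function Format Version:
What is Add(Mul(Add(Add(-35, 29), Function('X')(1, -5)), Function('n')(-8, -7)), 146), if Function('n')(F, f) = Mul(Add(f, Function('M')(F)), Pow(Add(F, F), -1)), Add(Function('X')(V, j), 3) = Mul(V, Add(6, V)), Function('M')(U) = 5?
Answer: Rational(583, 4) ≈ 145.75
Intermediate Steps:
Function('X')(V, j) = Add(-3, Mul(V, Add(6, V)))
Function('n')(F, f) = Mul(Rational(1, 2), Pow(F, -1), Add(5, f)) (Function('n')(F, f) = Mul(Add(f, 5), Pow(Add(F, F), -1)) = Mul(Add(5, f), Pow(Mul(2, F), -1)) = Mul(Add(5, f), Mul(Rational(1, 2), Pow(F, -1))) = Mul(Rational(1, 2), Pow(F, -1), Add(5, f)))
Add(Mul(Add(Add(-35, 29), Function('X')(1, -5)), Function('n')(-8, -7)), 146) = Add(Mul(Add(Add(-35, 29), Add(-3, Pow(1, 2), Mul(6, 1))), Mul(Rational(1, 2), Pow(-8, -1), Add(5, -7))), 146) = Add(Mul(Add(-6, Add(-3, 1, 6)), Mul(Rational(1, 2), Rational(-1, 8), -2)), 146) = Add(Mul(Add(-6, 4), Rational(1, 8)), 146) = Add(Mul(-2, Rational(1, 8)), 146) = Add(Rational(-1, 4), 146) = Rational(583, 4)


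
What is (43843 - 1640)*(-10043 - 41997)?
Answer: -2196244120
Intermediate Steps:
(43843 - 1640)*(-10043 - 41997) = 42203*(-52040) = -2196244120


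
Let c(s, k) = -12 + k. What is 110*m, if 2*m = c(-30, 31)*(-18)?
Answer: -18810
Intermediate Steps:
m = -171 (m = ((-12 + 31)*(-18))/2 = (19*(-18))/2 = (1/2)*(-342) = -171)
110*m = 110*(-171) = -18810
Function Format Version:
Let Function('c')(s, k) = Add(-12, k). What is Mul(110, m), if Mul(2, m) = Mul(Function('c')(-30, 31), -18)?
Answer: -18810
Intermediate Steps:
m = -171 (m = Mul(Rational(1, 2), Mul(Add(-12, 31), -18)) = Mul(Rational(1, 2), Mul(19, -18)) = Mul(Rational(1, 2), -342) = -171)
Mul(110, m) = Mul(110, -171) = -18810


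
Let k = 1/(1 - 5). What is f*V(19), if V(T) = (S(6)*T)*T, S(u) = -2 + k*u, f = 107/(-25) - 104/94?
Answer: 15993383/2350 ≈ 6805.7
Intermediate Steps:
k = -¼ (k = 1/(-4) = -¼ ≈ -0.25000)
f = -6329/1175 (f = 107*(-1/25) - 104*1/94 = -107/25 - 52/47 = -6329/1175 ≈ -5.3864)
S(u) = -2 - u/4
V(T) = -7*T²/2 (V(T) = ((-2 - ¼*6)*T)*T = ((-2 - 3/2)*T)*T = (-7*T/2)*T = -7*T²/2)
f*V(19) = -(-44303)*19²/2350 = -(-44303)*361/2350 = -6329/1175*(-2527/2) = 15993383/2350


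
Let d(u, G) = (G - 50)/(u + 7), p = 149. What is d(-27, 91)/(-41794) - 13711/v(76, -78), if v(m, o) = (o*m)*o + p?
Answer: -11441786827/386622084040 ≈ -0.029594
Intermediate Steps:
d(u, G) = (-50 + G)/(7 + u)
v(m, o) = 149 + m*o² (v(m, o) = (o*m)*o + 149 = (m*o)*o + 149 = m*o² + 149 = 149 + m*o²)
d(-27, 91)/(-41794) - 13711/v(76, -78) = ((-50 + 91)/(7 - 27))/(-41794) - 13711/(149 + 76*(-78)²) = (41/(-20))*(-1/41794) - 13711/(149 + 76*6084) = -1/20*41*(-1/41794) - 13711/(149 + 462384) = -41/20*(-1/41794) - 13711/462533 = 41/835880 - 13711*1/462533 = 41/835880 - 13711/462533 = -11441786827/386622084040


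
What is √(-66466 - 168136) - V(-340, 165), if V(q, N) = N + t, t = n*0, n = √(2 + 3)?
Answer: -165 + I*√234602 ≈ -165.0 + 484.36*I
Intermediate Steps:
n = √5 ≈ 2.2361
t = 0 (t = √5*0 = 0)
V(q, N) = N (V(q, N) = N + 0 = N)
√(-66466 - 168136) - V(-340, 165) = √(-66466 - 168136) - 1*165 = √(-234602) - 165 = I*√234602 - 165 = -165 + I*√234602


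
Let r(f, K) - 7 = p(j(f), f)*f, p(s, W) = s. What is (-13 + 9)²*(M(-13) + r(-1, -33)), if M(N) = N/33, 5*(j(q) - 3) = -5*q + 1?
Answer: 6352/165 ≈ 38.497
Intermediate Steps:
j(q) = 16/5 - q (j(q) = 3 + (-5*q + 1)/5 = 3 + (1 - 5*q)/5 = 3 + (⅕ - q) = 16/5 - q)
M(N) = N/33 (M(N) = N*(1/33) = N/33)
r(f, K) = 7 + f*(16/5 - f) (r(f, K) = 7 + (16/5 - f)*f = 7 + f*(16/5 - f))
(-13 + 9)²*(M(-13) + r(-1, -33)) = (-13 + 9)²*((1/33)*(-13) + (7 - ⅕*(-1)*(-16 + 5*(-1)))) = (-4)²*(-13/33 + (7 - ⅕*(-1)*(-16 - 5))) = 16*(-13/33 + (7 - ⅕*(-1)*(-21))) = 16*(-13/33 + (7 - 21/5)) = 16*(-13/33 + 14/5) = 16*(397/165) = 6352/165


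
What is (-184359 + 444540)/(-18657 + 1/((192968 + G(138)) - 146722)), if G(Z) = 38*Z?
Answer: -13396719690/960648929 ≈ -13.945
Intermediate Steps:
(-184359 + 444540)/(-18657 + 1/((192968 + G(138)) - 146722)) = (-184359 + 444540)/(-18657 + 1/((192968 + 38*138) - 146722)) = 260181/(-18657 + 1/((192968 + 5244) - 146722)) = 260181/(-18657 + 1/(198212 - 146722)) = 260181/(-18657 + 1/51490) = 260181/(-960648929/51490) = 260181*(-51490/960648929) = -13396719690/960648929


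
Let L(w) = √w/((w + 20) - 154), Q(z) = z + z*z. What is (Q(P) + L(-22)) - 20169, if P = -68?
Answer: -15613 - I*√22/156 ≈ -15613.0 - 0.030067*I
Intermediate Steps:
Q(z) = z + z²
L(w) = √w/(-134 + w) (L(w) = √w/((20 + w) - 154) = √w/(-134 + w))
(Q(P) + L(-22)) - 20169 = (-68*(1 - 68) + √(-22)/(-134 - 22)) - 20169 = (-68*(-67) + (I*√22)/(-156)) - 20169 = (4556 + (I*√22)*(-1/156)) - 20169 = (4556 - I*√22/156) - 20169 = -15613 - I*√22/156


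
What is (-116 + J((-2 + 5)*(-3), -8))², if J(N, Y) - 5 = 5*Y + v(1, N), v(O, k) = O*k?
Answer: 25600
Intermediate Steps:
J(N, Y) = 5 + N + 5*Y (J(N, Y) = 5 + (5*Y + 1*N) = 5 + (5*Y + N) = 5 + (N + 5*Y) = 5 + N + 5*Y)
(-116 + J((-2 + 5)*(-3), -8))² = (-116 + (5 + (-2 + 5)*(-3) + 5*(-8)))² = (-116 + (5 + 3*(-3) - 40))² = (-116 + (5 - 9 - 40))² = (-116 - 44)² = (-160)² = 25600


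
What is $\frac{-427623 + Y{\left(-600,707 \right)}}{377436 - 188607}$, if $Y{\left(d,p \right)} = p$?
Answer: $- \frac{426916}{188829} \approx -2.2609$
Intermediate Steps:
$\frac{-427623 + Y{\left(-600,707 \right)}}{377436 - 188607} = \frac{-427623 + 707}{377436 - 188607} = - \frac{426916}{188829}$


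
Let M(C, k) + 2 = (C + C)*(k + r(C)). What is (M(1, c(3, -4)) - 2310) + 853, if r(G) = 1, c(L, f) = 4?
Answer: -1449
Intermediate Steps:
M(C, k) = -2 + 2*C*(1 + k) (M(C, k) = -2 + (C + C)*(k + 1) = -2 + (2*C)*(1 + k) = -2 + 2*C*(1 + k))
(M(1, c(3, -4)) - 2310) + 853 = ((-2 + 2*1 + 2*1*4) - 2310) + 853 = ((-2 + 2 + 8) - 2310) + 853 = (8 - 2310) + 853 = -2302 + 853 = -1449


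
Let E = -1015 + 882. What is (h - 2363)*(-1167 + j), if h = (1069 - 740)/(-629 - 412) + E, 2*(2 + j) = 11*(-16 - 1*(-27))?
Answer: 1920413435/694 ≈ 2.7672e+6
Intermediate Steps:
E = -133
j = 117/2 (j = -2 + (11*(-16 - 1*(-27)))/2 = -2 + (11*(-16 + 27))/2 = -2 + (11*11)/2 = -2 + (1/2)*121 = -2 + 121/2 = 117/2 ≈ 58.500)
h = -138782/1041 (h = (1069 - 740)/(-629 - 412) - 133 = 329/(-1041) - 133 = 329*(-1/1041) - 133 = -329/1041 - 133 = -138782/1041 ≈ -133.32)
(h - 2363)*(-1167 + j) = (-138782/1041 - 2363)*(-1167 + 117/2) = -2598665/1041*(-2217/2) = 1920413435/694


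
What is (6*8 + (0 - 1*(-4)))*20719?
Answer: 1077388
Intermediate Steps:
(6*8 + (0 - 1*(-4)))*20719 = (48 + (0 + 4))*20719 = (48 + 4)*20719 = 52*20719 = 1077388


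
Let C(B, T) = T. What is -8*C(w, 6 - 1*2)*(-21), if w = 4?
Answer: 672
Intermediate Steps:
-8*C(w, 6 - 1*2)*(-21) = -8*(6 - 1*2)*(-21) = -8*(6 - 2)*(-21) = -8*4*(-21) = -32*(-21) = 672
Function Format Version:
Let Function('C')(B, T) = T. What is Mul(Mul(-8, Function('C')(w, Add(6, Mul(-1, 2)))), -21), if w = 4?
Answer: 672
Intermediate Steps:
Mul(Mul(-8, Function('C')(w, Add(6, Mul(-1, 2)))), -21) = Mul(Mul(-8, Add(6, Mul(-1, 2))), -21) = Mul(Mul(-8, Add(6, -2)), -21) = Mul(Mul(-8, 4), -21) = Mul(-32, -21) = 672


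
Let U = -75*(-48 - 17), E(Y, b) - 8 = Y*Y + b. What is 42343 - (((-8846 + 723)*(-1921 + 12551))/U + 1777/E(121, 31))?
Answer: 171913971413/2862600 ≈ 60055.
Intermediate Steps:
E(Y, b) = 8 + b + Y² (E(Y, b) = 8 + (Y*Y + b) = 8 + (Y² + b) = 8 + (b + Y²) = 8 + b + Y²)
U = 4875 (U = -75*(-65) = 4875)
42343 - (((-8846 + 723)*(-1921 + 12551))/U + 1777/E(121, 31)) = 42343 - (((-8846 + 723)*(-1921 + 12551))/4875 + 1777/(8 + 31 + 121²)) = 42343 - (-8123*10630*(1/4875) + 1777/(8 + 31 + 14641)) = 42343 - (-86347490*1/4875 + 1777/14680) = 42343 - (-17269498/975 + 1777*(1/14680)) = 42343 - (-17269498/975 + 1777/14680) = 42343 - 1*(-50702899613/2862600) = 42343 + 50702899613/2862600 = 171913971413/2862600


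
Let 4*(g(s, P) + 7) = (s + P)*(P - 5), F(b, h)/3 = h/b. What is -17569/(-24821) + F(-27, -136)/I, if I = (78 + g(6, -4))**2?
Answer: 2810504993/3951528021 ≈ 0.71124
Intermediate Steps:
F(b, h) = 3*h/b (F(b, h) = 3*(h/b) = 3*h/b)
g(s, P) = -7 + (-5 + P)*(P + s)/4 (g(s, P) = -7 + ((s + P)*(P - 5))/4 = -7 + ((P + s)*(-5 + P))/4 = -7 + ((-5 + P)*(P + s))/4 = -7 + (-5 + P)*(P + s)/4)
I = 17689/4 (I = (78 + (-7 - 5/4*(-4) - 5/4*6 + (1/4)*(-4)**2 + (1/4)*(-4)*6))**2 = (78 + (-7 + 5 - 15/2 + (1/4)*16 - 6))**2 = (78 + (-7 + 5 - 15/2 + 4 - 6))**2 = (78 - 23/2)**2 = (133/2)**2 = 17689/4 ≈ 4422.3)
-17569/(-24821) + F(-27, -136)/I = -17569/(-24821) + (3*(-136)/(-27))/(17689/4) = -17569*(-1/24821) + (3*(-136)*(-1/27))*(4/17689) = 17569/24821 + (136/9)*(4/17689) = 17569/24821 + 544/159201 = 2810504993/3951528021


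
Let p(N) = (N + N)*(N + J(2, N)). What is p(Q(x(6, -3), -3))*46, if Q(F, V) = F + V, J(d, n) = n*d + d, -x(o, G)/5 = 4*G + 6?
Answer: 206172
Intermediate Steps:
x(o, G) = -30 - 20*G (x(o, G) = -5*(4*G + 6) = -5*(6 + 4*G) = -30 - 20*G)
J(d, n) = d + d*n (J(d, n) = d*n + d = d + d*n)
p(N) = 2*N*(2 + 3*N) (p(N) = (N + N)*(N + 2*(1 + N)) = (2*N)*(N + (2 + 2*N)) = (2*N)*(2 + 3*N) = 2*N*(2 + 3*N))
p(Q(x(6, -3), -3))*46 = (2*((-30 - 20*(-3)) - 3)*(2 + 3*((-30 - 20*(-3)) - 3)))*46 = (2*((-30 + 60) - 3)*(2 + 3*((-30 + 60) - 3)))*46 = (2*(30 - 3)*(2 + 3*(30 - 3)))*46 = (2*27*(2 + 3*27))*46 = (2*27*(2 + 81))*46 = (2*27*83)*46 = 4482*46 = 206172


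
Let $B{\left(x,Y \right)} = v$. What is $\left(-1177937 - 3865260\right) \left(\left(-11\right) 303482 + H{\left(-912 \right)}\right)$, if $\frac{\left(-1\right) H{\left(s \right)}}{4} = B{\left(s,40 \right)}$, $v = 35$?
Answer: $16836420679074$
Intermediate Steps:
$B{\left(x,Y \right)} = 35$
$H{\left(s \right)} = -140$ ($H{\left(s \right)} = \left(-4\right) 35 = -140$)
$\left(-1177937 - 3865260\right) \left(\left(-11\right) 303482 + H{\left(-912 \right)}\right) = \left(-1177937 - 3865260\right) \left(\left(-11\right) 303482 - 140\right) = - 5043197 \left(-3338302 - 140\right) = \left(-5043197\right) \left(-3338442\right) = 16836420679074$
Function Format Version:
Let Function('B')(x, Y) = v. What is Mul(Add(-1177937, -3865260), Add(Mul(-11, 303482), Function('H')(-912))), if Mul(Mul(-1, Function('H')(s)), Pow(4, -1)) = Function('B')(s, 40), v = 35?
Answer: 16836420679074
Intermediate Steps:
Function('B')(x, Y) = 35
Function('H')(s) = -140 (Function('H')(s) = Mul(-4, 35) = -140)
Mul(Add(-1177937, -3865260), Add(Mul(-11, 303482), Function('H')(-912))) = Mul(Add(-1177937, -3865260), Add(Mul(-11, 303482), -140)) = Mul(-5043197, Add(-3338302, -140)) = Mul(-5043197, -3338442) = 16836420679074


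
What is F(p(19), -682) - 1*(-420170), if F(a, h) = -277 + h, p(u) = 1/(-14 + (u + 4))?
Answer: 419211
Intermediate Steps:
p(u) = 1/(-10 + u) (p(u) = 1/(-14 + (4 + u)) = 1/(-10 + u))
F(p(19), -682) - 1*(-420170) = (-277 - 682) - 1*(-420170) = -959 + 420170 = 419211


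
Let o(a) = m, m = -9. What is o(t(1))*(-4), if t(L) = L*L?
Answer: 36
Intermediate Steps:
t(L) = L²
o(a) = -9
o(t(1))*(-4) = -9*(-4) = 36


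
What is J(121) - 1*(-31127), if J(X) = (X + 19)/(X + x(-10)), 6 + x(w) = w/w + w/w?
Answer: 3641999/117 ≈ 31128.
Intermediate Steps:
x(w) = -4 (x(w) = -6 + (w/w + w/w) = -6 + (1 + 1) = -6 + 2 = -4)
J(X) = (19 + X)/(-4 + X) (J(X) = (X + 19)/(X - 4) = (19 + X)/(-4 + X))
J(121) - 1*(-31127) = (19 + 121)/(-4 + 121) - 1*(-31127) = 140/117 + 31127 = 3641999/117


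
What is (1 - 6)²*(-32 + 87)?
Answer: 1375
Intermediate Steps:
(1 - 6)²*(-32 + 87) = (-5)²*55 = 25*55 = 1375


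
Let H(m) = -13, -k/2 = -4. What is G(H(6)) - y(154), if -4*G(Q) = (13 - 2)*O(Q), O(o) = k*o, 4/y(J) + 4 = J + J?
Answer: 21735/76 ≈ 285.99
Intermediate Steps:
k = 8 (k = -2*(-4) = 8)
y(J) = 4/(-4 + 2*J) (y(J) = 4/(-4 + (J + J)) = 4/(-4 + 2*J))
O(o) = 8*o
G(Q) = -22*Q (G(Q) = -(13 - 2)*8*Q/4 = -11*8*Q/4 = -22*Q)
G(H(6)) - y(154) = -22*(-13) - 2/(-2 + 154) = 286 - 2/152 = 286 - 1*1/76 = 286 - 1/76 = 21735/76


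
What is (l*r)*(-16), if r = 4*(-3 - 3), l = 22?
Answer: 8448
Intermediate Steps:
r = -24 (r = 4*(-6) = -24)
(l*r)*(-16) = (22*(-24))*(-16) = -528*(-16) = 8448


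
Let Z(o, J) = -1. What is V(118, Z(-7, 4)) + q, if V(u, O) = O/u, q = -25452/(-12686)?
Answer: 1495325/748474 ≈ 1.9978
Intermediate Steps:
q = 12726/6343 (q = -25452*(-1/12686) = 12726/6343 ≈ 2.0063)
V(118, Z(-7, 4)) + q = -1/118 + 12726/6343 = 1495325/748474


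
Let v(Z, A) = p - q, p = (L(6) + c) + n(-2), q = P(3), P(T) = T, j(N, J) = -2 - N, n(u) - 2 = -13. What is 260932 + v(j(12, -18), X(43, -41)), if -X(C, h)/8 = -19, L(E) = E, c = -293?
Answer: 260631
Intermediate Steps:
n(u) = -11 (n(u) = 2 - 13 = -11)
q = 3
X(C, h) = 152 (X(C, h) = -8*(-19) = 152)
p = -298 (p = (6 - 293) - 11 = -287 - 11 = -298)
v(Z, A) = -301 (v(Z, A) = -298 - 1*3 = -298 - 3 = -301)
260932 + v(j(12, -18), X(43, -41)) = 260932 - 301 = 260631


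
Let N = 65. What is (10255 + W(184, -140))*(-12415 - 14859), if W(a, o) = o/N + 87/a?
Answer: -25727710011/92 ≈ -2.7965e+8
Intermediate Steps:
W(a, o) = 87/a + o/65 (W(a, o) = o/65 + 87/a = 87/a + o/65)
(10255 + W(184, -140))*(-12415 - 14859) = (10255 + (87/184 + (1/65)*(-140)))*(-12415 - 14859) = (10255 + (87*(1/184) - 28/13))*(-27274) = (10255 + (87/184 - 28/13))*(-27274) = (10255 - 4021/2392)*(-27274) = (24525939/2392)*(-27274) = -25727710011/92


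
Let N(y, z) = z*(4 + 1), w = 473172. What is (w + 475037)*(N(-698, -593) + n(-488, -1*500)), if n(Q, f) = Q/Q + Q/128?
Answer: -45025704365/16 ≈ -2.8141e+9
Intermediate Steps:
N(y, z) = 5*z (N(y, z) = z*5 = 5*z)
n(Q, f) = 1 + Q/128 (n(Q, f) = 1 + Q*(1/128) = 1 + Q/128)
(w + 475037)*(N(-698, -593) + n(-488, -1*500)) = (473172 + 475037)*(5*(-593) + (1 + (1/128)*(-488))) = 948209*(-2965 + (1 - 61/16)) = 948209*(-2965 - 45/16) = 948209*(-47485/16) = -45025704365/16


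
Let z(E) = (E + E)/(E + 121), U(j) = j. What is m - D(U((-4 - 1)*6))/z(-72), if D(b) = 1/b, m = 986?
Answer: 4259471/4320 ≈ 985.99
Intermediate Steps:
z(E) = 2*E/(121 + E) (z(E) = (2*E)/(121 + E) = 2*E/(121 + E))
m - D(U((-4 - 1)*6))/z(-72) = 986 - 1/(((-4 - 1)*6)*(2*(-72)/(121 - 72))) = 986 - 1/(((-5*6))*(2*(-72)/49)) = 986 - 1/((-30)*(2*(-72)*(1/49))) = 986 - (-1)/(30*(-144/49)) = 986 - (-1)*(-49)/(30*144) = 986 - 1*49/4320 = 986 - 49/4320 = 4259471/4320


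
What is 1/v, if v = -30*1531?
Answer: -1/45930 ≈ -2.1772e-5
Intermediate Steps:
v = -45930
1/v = 1/(-45930) = -1/45930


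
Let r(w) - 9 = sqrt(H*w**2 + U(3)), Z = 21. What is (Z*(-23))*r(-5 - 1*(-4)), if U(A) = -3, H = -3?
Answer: -4347 - 483*I*sqrt(6) ≈ -4347.0 - 1183.1*I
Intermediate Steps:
r(w) = 9 + sqrt(-3 - 3*w**2) (r(w) = 9 + sqrt(-3*w**2 - 3) = 9 + sqrt(-3 - 3*w**2))
(Z*(-23))*r(-5 - 1*(-4)) = (21*(-23))*(9 + sqrt(-3 - 3*(-5 - 1*(-4))**2)) = -483*(9 + sqrt(-3 - 3*(-5 + 4)**2)) = -483*(9 + sqrt(-3 - 3*(-1)**2)) = -483*(9 + sqrt(-3 - 3*1)) = -483*(9 + sqrt(-3 - 3)) = -483*(9 + sqrt(-6)) = -483*(9 + I*sqrt(6)) = -4347 - 483*I*sqrt(6)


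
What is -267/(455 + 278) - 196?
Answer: -143935/733 ≈ -196.36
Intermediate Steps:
-267/(455 + 278) - 196 = -267/733 - 196 = -143935/733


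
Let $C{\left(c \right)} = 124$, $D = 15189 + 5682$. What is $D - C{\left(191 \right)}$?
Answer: $20747$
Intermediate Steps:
$D = 20871$
$D - C{\left(191 \right)} = 20871 - 124 = 20747$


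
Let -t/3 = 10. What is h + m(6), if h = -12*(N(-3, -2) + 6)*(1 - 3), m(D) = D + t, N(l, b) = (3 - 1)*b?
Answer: 24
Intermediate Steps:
t = -30 (t = -3*10 = -30)
N(l, b) = 2*b
m(D) = -30 + D (m(D) = D - 30 = -30 + D)
h = 48 (h = -12*(2*(-2) + 6)*(1 - 3) = -12*(-4 + 6)*(-2) = -24*(-2) = -12*(-4) = 48)
h + m(6) = 48 + (-30 + 6) = 48 - 24 = 24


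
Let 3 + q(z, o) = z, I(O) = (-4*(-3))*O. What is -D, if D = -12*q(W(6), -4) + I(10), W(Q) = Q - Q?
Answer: -156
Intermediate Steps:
I(O) = 12*O
W(Q) = 0
q(z, o) = -3 + z
D = 156 (D = -12*(-3 + 0) + 12*10 = -12*(-3) + 120 = 36 + 120 = 156)
-D = -1*156 = -156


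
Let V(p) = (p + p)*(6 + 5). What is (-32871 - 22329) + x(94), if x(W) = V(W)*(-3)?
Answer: -61404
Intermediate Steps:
V(p) = 22*p (V(p) = (2*p)*11 = 22*p)
x(W) = -66*W (x(W) = (22*W)*(-3) = -66*W)
(-32871 - 22329) + x(94) = (-32871 - 22329) - 66*94 = -55200 - 6204 = -61404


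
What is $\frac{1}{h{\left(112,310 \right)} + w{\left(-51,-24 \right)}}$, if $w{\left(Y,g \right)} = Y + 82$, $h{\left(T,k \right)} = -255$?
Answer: $- \frac{1}{224} \approx -0.0044643$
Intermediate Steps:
$w{\left(Y,g \right)} = 82 + Y$
$\frac{1}{h{\left(112,310 \right)} + w{\left(-51,-24 \right)}} = \frac{1}{-255 + \left(82 - 51\right)} = \frac{1}{-255 + 31} = \frac{1}{-224} = - \frac{1}{224}$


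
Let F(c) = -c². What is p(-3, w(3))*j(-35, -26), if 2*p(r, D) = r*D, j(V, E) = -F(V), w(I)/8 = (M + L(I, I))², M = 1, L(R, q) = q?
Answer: -235200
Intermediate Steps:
w(I) = 8*(1 + I)²
j(V, E) = V² (j(V, E) = -(-1)*V² = V²)
p(r, D) = D*r/2 (p(r, D) = (r*D)/2 = (D*r)/2 = D*r/2)
p(-3, w(3))*j(-35, -26) = ((½)*(8*(1 + 3)²)*(-3))*(-35)² = ((½)*(8*4²)*(-3))*1225 = ((½)*(8*16)*(-3))*1225 = ((½)*128*(-3))*1225 = -192*1225 = -235200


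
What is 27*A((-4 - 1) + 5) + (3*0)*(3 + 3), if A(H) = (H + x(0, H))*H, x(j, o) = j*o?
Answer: 0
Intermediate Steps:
A(H) = H² (A(H) = (H + 0*H)*H = (H + 0)*H = H*H = H²)
27*A((-4 - 1) + 5) + (3*0)*(3 + 3) = 27*((-4 - 1) + 5)² + (3*0)*(3 + 3) = 27*(-5 + 5)² + 0*6 = 27*0² + 0 = 27*0 + 0 = 0 + 0 = 0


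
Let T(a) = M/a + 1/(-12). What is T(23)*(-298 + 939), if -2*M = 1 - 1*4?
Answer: -3205/276 ≈ -11.612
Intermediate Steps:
M = 3/2 (M = -(1 - 1*4)/2 = -(1 - 4)/2 = -1/2*(-3) = 3/2 ≈ 1.5000)
T(a) = -1/12 + 3/(2*a) (T(a) = 3/(2*a) + 1/(-12) = 3/(2*a) + 1*(-1/12) = 3/(2*a) - 1/12 = -1/12 + 3/(2*a))
T(23)*(-298 + 939) = ((1/12)*(18 - 1*23)/23)*(-298 + 939) = ((1/12)*(1/23)*(18 - 23))*641 = ((1/12)*(1/23)*(-5))*641 = -5/276*641 = -3205/276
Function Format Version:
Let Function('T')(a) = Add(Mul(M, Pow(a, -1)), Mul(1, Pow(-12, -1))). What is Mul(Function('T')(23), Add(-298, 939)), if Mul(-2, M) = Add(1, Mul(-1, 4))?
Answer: Rational(-3205, 276) ≈ -11.612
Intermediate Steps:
M = Rational(3, 2) (M = Mul(Rational(-1, 2), Add(1, Mul(-1, 4))) = Mul(Rational(-1, 2), Add(1, -4)) = Mul(Rational(-1, 2), -3) = Rational(3, 2) ≈ 1.5000)
Function('T')(a) = Add(Rational(-1, 12), Mul(Rational(3, 2), Pow(a, -1))) (Function('T')(a) = Add(Mul(Rational(3, 2), Pow(a, -1)), Mul(1, Pow(-12, -1))) = Add(Mul(Rational(3, 2), Pow(a, -1)), Mul(1, Rational(-1, 12))) = Add(Mul(Rational(3, 2), Pow(a, -1)), Rational(-1, 12)) = Add(Rational(-1, 12), Mul(Rational(3, 2), Pow(a, -1))))
Mul(Function('T')(23), Add(-298, 939)) = Mul(Mul(Rational(1, 12), Pow(23, -1), Add(18, Mul(-1, 23))), Add(-298, 939)) = Mul(Mul(Rational(1, 12), Rational(1, 23), Add(18, -23)), 641) = Mul(Mul(Rational(1, 12), Rational(1, 23), -5), 641) = Mul(Rational(-5, 276), 641) = Rational(-3205, 276)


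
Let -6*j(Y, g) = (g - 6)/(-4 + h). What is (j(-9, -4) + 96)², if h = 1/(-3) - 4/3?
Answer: 2647129/289 ≈ 9159.6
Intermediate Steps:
h = -5/3 (h = 1*(-⅓) - 4*⅓ = -⅓ - 4/3 = -5/3 ≈ -1.6667)
j(Y, g) = -3/17 + g/34 (j(Y, g) = -(g - 6)/(6*(-4 - 5/3)) = -(-6 + g)/(6*(-17/3)) = -(-6 + g)*(-3)/(6*17) = -(18/17 - 3*g/17)/6 = -3/17 + g/34)
(j(-9, -4) + 96)² = ((-3/17 + (1/34)*(-4)) + 96)² = ((-3/17 - 2/17) + 96)² = (-5/17 + 96)² = (1627/17)² = 2647129/289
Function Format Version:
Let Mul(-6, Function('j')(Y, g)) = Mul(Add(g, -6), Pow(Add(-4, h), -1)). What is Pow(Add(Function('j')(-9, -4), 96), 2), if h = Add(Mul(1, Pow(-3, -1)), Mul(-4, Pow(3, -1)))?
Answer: Rational(2647129, 289) ≈ 9159.6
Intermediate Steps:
h = Rational(-5, 3) (h = Add(Mul(1, Rational(-1, 3)), Mul(-4, Rational(1, 3))) = Add(Rational(-1, 3), Rational(-4, 3)) = Rational(-5, 3) ≈ -1.6667)
Function('j')(Y, g) = Add(Rational(-3, 17), Mul(Rational(1, 34), g)) (Function('j')(Y, g) = Mul(Rational(-1, 6), Mul(Add(g, -6), Pow(Add(-4, Rational(-5, 3)), -1))) = Mul(Rational(-1, 6), Mul(Add(-6, g), Pow(Rational(-17, 3), -1))) = Mul(Rational(-1, 6), Mul(Add(-6, g), Rational(-3, 17))) = Mul(Rational(-1, 6), Add(Rational(18, 17), Mul(Rational(-3, 17), g))) = Add(Rational(-3, 17), Mul(Rational(1, 34), g)))
Pow(Add(Function('j')(-9, -4), 96), 2) = Pow(Add(Add(Rational(-3, 17), Mul(Rational(1, 34), -4)), 96), 2) = Pow(Add(Add(Rational(-3, 17), Rational(-2, 17)), 96), 2) = Pow(Add(Rational(-5, 17), 96), 2) = Pow(Rational(1627, 17), 2) = Rational(2647129, 289)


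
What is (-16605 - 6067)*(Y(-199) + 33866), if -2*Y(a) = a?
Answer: -770065816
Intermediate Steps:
Y(a) = -a/2
(-16605 - 6067)*(Y(-199) + 33866) = (-16605 - 6067)*(-½*(-199) + 33866) = -22672*(199/2 + 33866) = -22672*67931/2 = -770065816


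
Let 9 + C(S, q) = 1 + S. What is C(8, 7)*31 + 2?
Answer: 2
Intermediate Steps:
C(S, q) = -8 + S (C(S, q) = -9 + (1 + S) = -8 + S)
C(8, 7)*31 + 2 = (-8 + 8)*31 + 2 = 0*31 + 2 = 0 + 2 = 2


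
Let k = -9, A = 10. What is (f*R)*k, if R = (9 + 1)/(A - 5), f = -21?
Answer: 378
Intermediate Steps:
R = 2 (R = (9 + 1)/(10 - 5) = 10/5 = 10*(⅕) = 2)
(f*R)*k = -21*2*(-9) = -42*(-9) = 378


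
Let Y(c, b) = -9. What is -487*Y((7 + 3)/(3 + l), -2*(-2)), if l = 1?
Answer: 4383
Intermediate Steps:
-487*Y((7 + 3)/(3 + l), -2*(-2)) = -487*(-9) = 4383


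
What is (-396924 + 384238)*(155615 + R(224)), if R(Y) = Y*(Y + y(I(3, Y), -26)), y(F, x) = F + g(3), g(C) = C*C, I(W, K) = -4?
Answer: -2624872946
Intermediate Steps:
g(C) = C²
y(F, x) = 9 + F (y(F, x) = F + 3² = F + 9 = 9 + F)
R(Y) = Y*(5 + Y) (R(Y) = Y*(Y + (9 - 4)) = Y*(Y + 5) = Y*(5 + Y))
(-396924 + 384238)*(155615 + R(224)) = (-396924 + 384238)*(155615 + 224*(5 + 224)) = -12686*(155615 + 224*229) = -12686*(155615 + 51296) = -12686*206911 = -2624872946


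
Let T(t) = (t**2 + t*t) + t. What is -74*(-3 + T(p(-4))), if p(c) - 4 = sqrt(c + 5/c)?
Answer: -1665 - 629*I*sqrt(21) ≈ -1665.0 - 2882.4*I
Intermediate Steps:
p(c) = 4 + sqrt(c + 5/c)
T(t) = t + 2*t**2 (T(t) = (t**2 + t**2) + t = 2*t**2 + t = t + 2*t**2)
-74*(-3 + T(p(-4))) = -74*(-3 + (4 + sqrt(-4 + 5/(-4)))*(1 + 2*(4 + sqrt(-4 + 5/(-4))))) = -74*(-3 + (4 + sqrt(-4 + 5*(-1/4)))*(1 + 2*(4 + sqrt(-4 + 5*(-1/4))))) = -74*(-3 + (4 + sqrt(-4 - 5/4))*(1 + 2*(4 + sqrt(-4 - 5/4)))) = -74*(-3 + (4 + sqrt(-21/4))*(1 + 2*(4 + sqrt(-21/4)))) = -74*(-3 + (4 + I*sqrt(21)/2)*(1 + 2*(4 + I*sqrt(21)/2))) = -74*(-3 + (4 + I*sqrt(21)/2)*(1 + (8 + I*sqrt(21)))) = -74*(-3 + (4 + I*sqrt(21)/2)*(9 + I*sqrt(21))) = 222 - 74*(4 + I*sqrt(21)/2)*(9 + I*sqrt(21))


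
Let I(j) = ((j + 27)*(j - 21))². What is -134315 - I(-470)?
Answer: -47312039484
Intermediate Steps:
I(j) = (-21 + j)²*(27 + j)² (I(j) = ((27 + j)*(-21 + j))² = ((-21 + j)*(27 + j))² = (-21 + j)²*(27 + j)²)
-134315 - I(-470) = -134315 - (-21 - 470)²*(27 - 470)² = -134315 - (-491)²*(-443)² = -134315 - 241081*196249 = -134315 - 1*47311905169 = -134315 - 47311905169 = -47312039484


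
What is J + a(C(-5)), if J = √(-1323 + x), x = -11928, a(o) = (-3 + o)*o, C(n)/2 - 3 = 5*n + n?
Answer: 3078 + I*√13251 ≈ 3078.0 + 115.11*I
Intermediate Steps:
C(n) = 6 + 12*n (C(n) = 6 + 2*(5*n + n) = 6 + 2*(6*n) = 6 + 12*n)
a(o) = o*(-3 + o)
J = I*√13251 (J = √(-1323 - 11928) = √(-13251) = I*√13251 ≈ 115.11*I)
J + a(C(-5)) = I*√13251 + (6 + 12*(-5))*(-3 + (6 + 12*(-5))) = I*√13251 + (6 - 60)*(-3 + (6 - 60)) = I*√13251 - 54*(-3 - 54) = I*√13251 - 54*(-57) = I*√13251 + 3078 = 3078 + I*√13251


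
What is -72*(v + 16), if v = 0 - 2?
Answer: -1008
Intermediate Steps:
v = -2
-72*(v + 16) = -72*(-2 + 16) = -72*14 = -6*168 = -1008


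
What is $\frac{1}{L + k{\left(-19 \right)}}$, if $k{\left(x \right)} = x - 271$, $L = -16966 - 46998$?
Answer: $- \frac{1}{64254} \approx -1.5563 \cdot 10^{-5}$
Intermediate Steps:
$L = -63964$ ($L = -16966 - 46998 = -63964$)
$k{\left(x \right)} = -271 + x$
$\frac{1}{L + k{\left(-19 \right)}} = \frac{1}{-63964 - 290} = \frac{1}{-64254} = - \frac{1}{64254}$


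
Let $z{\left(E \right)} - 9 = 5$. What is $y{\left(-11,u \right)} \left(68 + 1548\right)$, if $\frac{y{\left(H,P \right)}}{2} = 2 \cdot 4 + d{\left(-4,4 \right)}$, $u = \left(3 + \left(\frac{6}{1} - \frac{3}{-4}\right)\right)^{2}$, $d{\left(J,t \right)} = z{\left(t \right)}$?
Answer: $71104$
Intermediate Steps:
$z{\left(E \right)} = 14$ ($z{\left(E \right)} = 9 + 5 = 14$)
$d{\left(J,t \right)} = 14$
$u = \frac{1521}{16}$ ($u = \left(3 + \left(6 \cdot 1 - - \frac{3}{4}\right)\right)^{2} = \left(3 + \left(6 + \frac{3}{4}\right)\right)^{2} = \left(3 + \frac{27}{4}\right)^{2} = \left(\frac{39}{4}\right)^{2} = \frac{1521}{16} \approx 95.063$)
$y{\left(H,P \right)} = 44$ ($y{\left(H,P \right)} = 2 \left(2 \cdot 4 + 14\right) = 2 \left(8 + 14\right) = 2 \cdot 22 = 44$)
$y{\left(-11,u \right)} \left(68 + 1548\right) = 44 \left(68 + 1548\right) = 44 \cdot 1616 = 71104$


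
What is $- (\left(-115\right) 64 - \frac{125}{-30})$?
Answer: $\frac{44135}{6} \approx 7355.8$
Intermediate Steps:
$- (\left(-115\right) 64 - \frac{125}{-30}) = - (-7360 - - \frac{25}{6}) = - (-7360 + \frac{25}{6}) = \left(-1\right) \left(- \frac{44135}{6}\right) = \frac{44135}{6}$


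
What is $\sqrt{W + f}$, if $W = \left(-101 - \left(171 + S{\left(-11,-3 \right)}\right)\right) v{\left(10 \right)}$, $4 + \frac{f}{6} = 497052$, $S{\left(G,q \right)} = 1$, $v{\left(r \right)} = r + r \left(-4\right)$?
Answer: $\sqrt{2990478} \approx 1729.3$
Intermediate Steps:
$v{\left(r \right)} = - 3 r$ ($v{\left(r \right)} = r - 4 r = - 3 r$)
$f = 2982288$ ($f = -24 + 6 \cdot 497052 = -24 + 2982312 = 2982288$)
$W = 8190$ ($W = \left(-101 - 172\right) \left(\left(-3\right) 10\right) = \left(-101 - 172\right) \left(-30\right) = \left(-273\right) \left(-30\right) = 8190$)
$\sqrt{W + f} = \sqrt{8190 + 2982288} = \sqrt{2990478}$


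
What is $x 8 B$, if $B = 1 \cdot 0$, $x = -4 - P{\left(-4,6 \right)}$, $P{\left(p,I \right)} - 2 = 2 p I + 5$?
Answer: $0$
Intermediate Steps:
$P{\left(p,I \right)} = 7 + 2 I p$ ($P{\left(p,I \right)} = 2 + \left(2 p I + 5\right) = 2 + \left(2 I p + 5\right) = 2 + \left(5 + 2 I p\right) = 7 + 2 I p$)
$x = 37$ ($x = -4 - \left(7 + 2 \cdot 6 \left(-4\right)\right) = -4 - \left(7 - 48\right) = -4 - -41 = -4 + 41 = 37$)
$B = 0$
$x 8 B = 37 \cdot 8 \cdot 0 = 296 \cdot 0 = 0$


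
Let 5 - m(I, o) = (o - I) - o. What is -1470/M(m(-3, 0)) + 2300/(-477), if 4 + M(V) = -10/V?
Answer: 75610/477 ≈ 158.51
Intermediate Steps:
m(I, o) = 5 + I (m(I, o) = 5 - ((o - I) - o) = 5 - (-1)*I = 5 + I)
M(V) = -4 - 10/V
-1470/M(m(-3, 0)) + 2300/(-477) = -1470/(-4 - 10/(5 - 3)) + 2300/(-477) = -1470/(-4 - 10/2) + 2300*(-1/477) = -1470/(-4 - 10*½) - 2300/477 = -1470/(-4 - 5) - 2300/477 = -1470/(-9) - 2300/477 = -1470*(-⅑) - 2300/477 = 490/3 - 2300/477 = 75610/477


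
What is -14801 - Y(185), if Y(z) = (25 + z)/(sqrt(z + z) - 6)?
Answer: -2472397/167 - 105*sqrt(370)/167 ≈ -14817.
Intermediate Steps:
Y(z) = (25 + z)/(-6 + sqrt(2)*sqrt(z)) (Y(z) = (25 + z)/(sqrt(2*z) - 6) = (25 + z)/(sqrt(2)*sqrt(z) - 6) = (25 + z)/(-6 + sqrt(2)*sqrt(z)))
-14801 - Y(185) = -14801 - (25 + 185)/(-6 + sqrt(2)*sqrt(185)) = -14801 - 210/(-6 + sqrt(370))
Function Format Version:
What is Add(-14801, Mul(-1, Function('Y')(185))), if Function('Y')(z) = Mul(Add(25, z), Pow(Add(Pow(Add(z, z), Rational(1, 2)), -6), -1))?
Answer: Add(Rational(-2472397, 167), Mul(Rational(-105, 167), Pow(370, Rational(1, 2)))) ≈ -14817.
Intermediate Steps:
Function('Y')(z) = Mul(Pow(Add(-6, Mul(Pow(2, Rational(1, 2)), Pow(z, Rational(1, 2)))), -1), Add(25, z)) (Function('Y')(z) = Mul(Add(25, z), Pow(Add(Pow(Mul(2, z), Rational(1, 2)), -6), -1)) = Mul(Add(25, z), Pow(Add(Mul(Pow(2, Rational(1, 2)), Pow(z, Rational(1, 2))), -6), -1)) = Mul(Add(25, z), Pow(Add(-6, Mul(Pow(2, Rational(1, 2)), Pow(z, Rational(1, 2)))), -1)) = Mul(Pow(Add(-6, Mul(Pow(2, Rational(1, 2)), Pow(z, Rational(1, 2)))), -1), Add(25, z)))
Add(-14801, Mul(-1, Function('Y')(185))) = Add(-14801, Mul(-1, Mul(Pow(Add(-6, Mul(Pow(2, Rational(1, 2)), Pow(185, Rational(1, 2)))), -1), Add(25, 185)))) = Add(-14801, Mul(-1, Mul(Pow(Add(-6, Pow(370, Rational(1, 2))), -1), 210))) = Add(-14801, Mul(-1, Mul(210, Pow(Add(-6, Pow(370, Rational(1, 2))), -1)))) = Add(-14801, Mul(-210, Pow(Add(-6, Pow(370, Rational(1, 2))), -1)))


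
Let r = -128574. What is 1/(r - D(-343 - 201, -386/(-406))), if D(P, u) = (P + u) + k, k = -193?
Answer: -203/25951104 ≈ -7.8224e-6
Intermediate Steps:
D(P, u) = -193 + P + u (D(P, u) = (P + u) - 193 = -193 + P + u)
1/(r - D(-343 - 201, -386/(-406))) = 1/(-128574 - (-193 + (-343 - 201) - 386/(-406))) = 1/(-128574 - (-193 - 544 - 386*(-1/406))) = 1/(-128574 - (-193 - 544 + 193/203)) = 1/(-128574 - 1*(-149418/203)) = 1/(-128574 + 149418/203) = 1/(-25951104/203) = -203/25951104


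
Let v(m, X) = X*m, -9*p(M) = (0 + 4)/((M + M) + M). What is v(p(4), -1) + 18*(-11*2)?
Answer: -10691/27 ≈ -395.96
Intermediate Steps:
p(M) = -4/(27*M) (p(M) = -(0 + 4)/(9*((M + M) + M)) = -4/(9*(2*M + M)) = -4/(9*(3*M)) = -4*1/(3*M)/9 = -4/(27*M))
v(p(4), -1) + 18*(-11*2) = -(-4)/(27*4) + 18*(-11*2) = -(-4)/(27*4) + 18*(-22) = -1*(-1/27) - 396 = 1/27 - 396 = -10691/27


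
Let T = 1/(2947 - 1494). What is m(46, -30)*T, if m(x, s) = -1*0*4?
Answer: 0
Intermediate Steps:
T = 1/1453 ≈ 0.00068823
m(x, s) = 0 (m(x, s) = 0*4 = 0)
m(46, -30)*T = 0*(1/1453) = 0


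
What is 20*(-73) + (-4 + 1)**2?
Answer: -1451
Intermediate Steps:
20*(-73) + (-4 + 1)**2 = -1460 + (-3)**2 = -1460 + 9 = -1451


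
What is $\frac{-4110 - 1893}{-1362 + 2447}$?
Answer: $- \frac{6003}{1085} \approx -5.5327$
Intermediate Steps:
$\frac{-4110 - 1893}{-1362 + 2447} = - \frac{6003}{1085}$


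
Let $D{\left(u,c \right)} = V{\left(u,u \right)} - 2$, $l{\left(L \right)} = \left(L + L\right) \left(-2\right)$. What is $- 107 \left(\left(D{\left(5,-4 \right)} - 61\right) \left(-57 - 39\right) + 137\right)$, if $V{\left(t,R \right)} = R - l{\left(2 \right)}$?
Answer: $-528259$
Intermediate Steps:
$l{\left(L \right)} = - 4 L$ ($l{\left(L \right)} = 2 L \left(-2\right) = - 4 L$)
$V{\left(t,R \right)} = 8 + R$ ($V{\left(t,R \right)} = R - \left(-4\right) 2 = R - -8 = R + 8 = 8 + R$)
$D{\left(u,c \right)} = 6 + u$ ($D{\left(u,c \right)} = \left(8 + u\right) - 2 = 6 + u$)
$- 107 \left(\left(D{\left(5,-4 \right)} - 61\right) \left(-57 - 39\right) + 137\right) = - 107 \left(\left(\left(6 + 5\right) - 61\right) \left(-57 - 39\right) + 137\right) = - 107 \left(\left(11 - 61\right) \left(-96\right) + 137\right) = - 107 \left(\left(-50\right) \left(-96\right) + 137\right) = - 107 \left(4800 + 137\right) = \left(-107\right) 4937 = -528259$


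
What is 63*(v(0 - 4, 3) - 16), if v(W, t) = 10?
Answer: -378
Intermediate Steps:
63*(v(0 - 4, 3) - 16) = 63*(10 - 16) = 63*(-6) = -378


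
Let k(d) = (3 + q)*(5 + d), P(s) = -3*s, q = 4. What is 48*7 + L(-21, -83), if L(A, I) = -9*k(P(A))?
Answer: -3948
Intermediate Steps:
k(d) = 35 + 7*d (k(d) = (3 + 4)*(5 + d) = 7*(5 + d) = 35 + 7*d)
L(A, I) = -315 + 189*A (L(A, I) = -9*(35 + 7*(-3*A)) = -9*(35 - 21*A) = -315 + 189*A)
48*7 + L(-21, -83) = 48*7 + (-315 + 189*(-21)) = 336 + (-315 - 3969) = 336 - 4284 = -3948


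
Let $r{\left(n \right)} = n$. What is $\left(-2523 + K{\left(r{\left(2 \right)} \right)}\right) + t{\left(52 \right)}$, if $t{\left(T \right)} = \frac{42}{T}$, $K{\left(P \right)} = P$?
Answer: $- \frac{65525}{26} \approx -2520.2$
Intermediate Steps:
$\left(-2523 + K{\left(r{\left(2 \right)} \right)}\right) + t{\left(52 \right)} = \left(-2523 + 2\right) + \frac{42}{52} = -2521 + 42 \cdot \frac{1}{52} = -2521 + \frac{21}{26} = - \frac{65525}{26}$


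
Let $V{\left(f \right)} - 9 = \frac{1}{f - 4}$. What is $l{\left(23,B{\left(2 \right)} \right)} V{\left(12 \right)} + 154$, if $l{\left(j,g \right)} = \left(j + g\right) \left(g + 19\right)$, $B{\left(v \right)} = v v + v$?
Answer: $\frac{54157}{8} \approx 6769.6$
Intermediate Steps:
$B{\left(v \right)} = v + v^{2}$ ($B{\left(v \right)} = v^{2} + v = v + v^{2}$)
$V{\left(f \right)} = 9 + \frac{1}{-4 + f}$ ($V{\left(f \right)} = 9 + \frac{1}{f - 4} = 9 + \frac{1}{-4 + f}$)
$l{\left(j,g \right)} = \left(19 + g\right) \left(g + j\right)$ ($l{\left(j,g \right)} = \left(g + j\right) \left(19 + g\right) = \left(19 + g\right) \left(g + j\right)$)
$l{\left(23,B{\left(2 \right)} \right)} V{\left(12 \right)} + 154 = \left(\left(2 \left(1 + 2\right)\right)^{2} + 19 \cdot 2 \left(1 + 2\right) + 19 \cdot 23 + 2 \left(1 + 2\right) 23\right) \frac{-35 + 9 \cdot 12}{-4 + 12} + 154 = \left(\left(2 \cdot 3\right)^{2} + 19 \cdot 2 \cdot 3 + 437 + 2 \cdot 3 \cdot 23\right) \frac{-35 + 108}{8} + 154 = \left(6^{2} + 19 \cdot 6 + 437 + 6 \cdot 23\right) \frac{1}{8} \cdot 73 + 154 = \left(36 + 114 + 437 + 138\right) \frac{73}{8} + 154 = 725 \cdot \frac{73}{8} + 154 = \frac{52925}{8} + 154 = \frac{54157}{8}$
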